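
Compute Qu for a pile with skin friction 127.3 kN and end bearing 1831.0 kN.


Using Qu = Qf + Qb
Qu = 127.3 + 1831.0
Qu = 1958.3 kN


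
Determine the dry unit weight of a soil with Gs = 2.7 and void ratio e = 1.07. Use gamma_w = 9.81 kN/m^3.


Using gamma_d = Gs * gamma_w / (1 + e)
gamma_d = 2.7 * 9.81 / (1 + 1.07)
gamma_d = 2.7 * 9.81 / 2.07
gamma_d = 12.796 kN/m^3


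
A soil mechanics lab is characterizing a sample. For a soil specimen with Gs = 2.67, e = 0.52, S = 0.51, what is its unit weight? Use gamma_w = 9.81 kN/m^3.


Result: 18.944 kN/m^3

Derivation:
Using gamma = gamma_w * (Gs + S*e) / (1 + e)
Numerator: Gs + S*e = 2.67 + 0.51*0.52 = 2.9352
Denominator: 1 + e = 1 + 0.52 = 1.52
gamma = 9.81 * 2.9352 / 1.52
gamma = 18.944 kN/m^3


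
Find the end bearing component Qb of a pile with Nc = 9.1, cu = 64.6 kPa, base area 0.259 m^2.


Using Qb = Nc * cu * Ab
Qb = 9.1 * 64.6 * 0.259
Qb = 152.26 kN


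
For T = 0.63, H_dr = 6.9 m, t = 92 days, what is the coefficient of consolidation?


Using cv = T * H_dr^2 / t
H_dr^2 = 6.9^2 = 47.61
cv = 0.63 * 47.61 / 92
cv = 0.32603 m^2/day


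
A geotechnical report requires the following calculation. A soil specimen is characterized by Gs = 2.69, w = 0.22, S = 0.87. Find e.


Result: 0.6802

Derivation:
Using the relation e = Gs * w / S
e = 2.69 * 0.22 / 0.87
e = 0.6802


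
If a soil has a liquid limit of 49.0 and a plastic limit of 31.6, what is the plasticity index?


Using PI = LL - PL
PI = 49.0 - 31.6
PI = 17.4


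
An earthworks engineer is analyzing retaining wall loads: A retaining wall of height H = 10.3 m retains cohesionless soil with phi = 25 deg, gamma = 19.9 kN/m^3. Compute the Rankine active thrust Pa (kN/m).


Compute active earth pressure coefficient:
Ka = tan^2(45 - phi/2) = tan^2(32.5) = 0.405859
Compute active force:
Pa = 0.5 * Ka * gamma * H^2
Pa = 0.5 * 0.405859 * 19.9 * 10.3^2
Pa = 428.42 kN/m


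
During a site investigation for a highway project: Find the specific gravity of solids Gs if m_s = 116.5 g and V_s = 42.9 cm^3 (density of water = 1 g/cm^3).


Result: 2.716

Derivation:
Using Gs = m_s / (V_s * rho_w)
Since rho_w = 1 g/cm^3:
Gs = 116.5 / 42.9
Gs = 2.716


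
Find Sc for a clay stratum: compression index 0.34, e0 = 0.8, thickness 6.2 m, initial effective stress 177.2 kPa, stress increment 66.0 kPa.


Using Sc = Cc * H / (1 + e0) * log10((sigma0 + delta_sigma) / sigma0)
Stress ratio = (177.2 + 66.0) / 177.2 = 1.37246
log10(1.37246) = 0.1375
Cc * H / (1 + e0) = 0.34 * 6.2 / (1 + 0.8) = 1.17111
Sc = 1.17111 * 0.1375
Sc = 0.161 m


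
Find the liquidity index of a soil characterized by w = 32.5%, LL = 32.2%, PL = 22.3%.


Result: 1.03

Derivation:
First compute the plasticity index:
PI = LL - PL = 32.2 - 22.3 = 9.9
Then compute the liquidity index:
LI = (w - PL) / PI
LI = (32.5 - 22.3) / 9.9
LI = 1.03


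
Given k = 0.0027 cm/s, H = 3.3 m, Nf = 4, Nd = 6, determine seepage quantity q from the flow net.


Convert k to m/s for unit consistency with H:
k = 0.0027 cm/s = 0.0027 / 100 m/s = 2.7e-05 m/s
Using q = k * H * Nf / Nd
Nf / Nd = 4 / 6 = 0.6667
q = 2.7e-05 * 3.3 * 0.6667
q = 5.94e-05 m^3/s per m


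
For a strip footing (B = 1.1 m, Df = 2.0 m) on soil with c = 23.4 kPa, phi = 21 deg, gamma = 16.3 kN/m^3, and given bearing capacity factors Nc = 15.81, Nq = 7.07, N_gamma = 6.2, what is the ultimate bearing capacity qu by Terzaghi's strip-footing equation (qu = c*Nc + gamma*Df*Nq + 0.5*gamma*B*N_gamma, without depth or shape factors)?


Compute qu = c*Nc + gamma*Df*Nq + 0.5*gamma*B*N_gamma
Term 1: 23.4 * 15.81 = 369.954
Term 2: 16.3 * 2.0 * 7.07 = 230.482
Term 3: 0.5 * 16.3 * 1.1 * 6.2 = 55.583
qu = 369.954 + 230.482 + 55.583
qu = 656.02 kPa


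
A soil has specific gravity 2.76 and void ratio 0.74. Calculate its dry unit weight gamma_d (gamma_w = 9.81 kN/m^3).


Using gamma_d = Gs * gamma_w / (1 + e)
gamma_d = 2.76 * 9.81 / (1 + 0.74)
gamma_d = 2.76 * 9.81 / 1.74
gamma_d = 15.561 kN/m^3


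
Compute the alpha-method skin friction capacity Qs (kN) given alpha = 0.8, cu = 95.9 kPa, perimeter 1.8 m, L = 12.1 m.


Using Qs = alpha * cu * perimeter * L
Qs = 0.8 * 95.9 * 1.8 * 12.1
Qs = 1670.96 kN


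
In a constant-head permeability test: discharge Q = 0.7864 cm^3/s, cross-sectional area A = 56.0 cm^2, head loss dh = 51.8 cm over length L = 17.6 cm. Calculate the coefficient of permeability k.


Compute hydraulic gradient:
i = dh / L = 51.8 / 17.6 = 2.94318
Then apply Darcy's law:
k = Q / (A * i)
k = 0.7864 / (56.0 * 2.94318)
k = 0.7864 / 164.818
k = 0.004771 cm/s


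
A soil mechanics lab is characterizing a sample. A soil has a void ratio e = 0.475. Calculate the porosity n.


Using the relation n = e / (1 + e)
n = 0.475 / (1 + 0.475)
n = 0.475 / 1.475
n = 0.322


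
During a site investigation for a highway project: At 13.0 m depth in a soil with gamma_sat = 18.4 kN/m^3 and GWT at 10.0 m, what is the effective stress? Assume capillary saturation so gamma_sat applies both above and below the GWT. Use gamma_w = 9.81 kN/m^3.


Result: 209.77 kPa

Derivation:
Total stress = gamma_sat * depth
sigma = 18.4 * 13.0 = 239.2 kPa
Pore water pressure u = gamma_w * (depth - d_wt)
u = 9.81 * (13.0 - 10.0) = 29.43 kPa
Effective stress = sigma - u
sigma' = 239.2 - 29.43 = 209.77 kPa


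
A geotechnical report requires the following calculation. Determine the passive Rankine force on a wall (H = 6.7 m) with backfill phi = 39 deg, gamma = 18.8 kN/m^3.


Result: 1854.75 kN/m

Derivation:
Compute passive earth pressure coefficient:
Kp = tan^2(45 + phi/2) = tan^2(64.5) = 4.395495
Compute passive force:
Pp = 0.5 * Kp * gamma * H^2
Pp = 0.5 * 4.395495 * 18.8 * 6.7^2
Pp = 1854.75 kN/m


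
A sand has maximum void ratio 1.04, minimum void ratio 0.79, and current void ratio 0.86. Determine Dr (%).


Using Dr = (e_max - e) / (e_max - e_min) * 100
e_max - e = 1.04 - 0.86 = 0.18
e_max - e_min = 1.04 - 0.79 = 0.25
Dr = 0.18 / 0.25 * 100
Dr = 72.0 %


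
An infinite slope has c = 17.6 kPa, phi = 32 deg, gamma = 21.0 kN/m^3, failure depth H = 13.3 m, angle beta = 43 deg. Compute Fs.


Using Fs = c / (gamma*H*sin(beta)*cos(beta)) + tan(phi)/tan(beta)
Cohesion contribution = 17.6 / (21.0*13.3*sin(43)*cos(43))
Cohesion contribution = 0.126337
Friction contribution = tan(32)/tan(43) = 0.67009
Fs = 0.126337 + 0.67009
Fs = 0.796


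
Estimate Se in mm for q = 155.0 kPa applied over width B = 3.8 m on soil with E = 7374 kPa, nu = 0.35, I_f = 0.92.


Using Se = q * B * (1 - nu^2) * I_f / E
1 - nu^2 = 1 - 0.35^2 = 0.8775
Se = 155.0 * 3.8 * 0.8775 * 0.92 / 7374
Se = 0.064483 m
Convert to mm: Se = 0.064483 * 1000 = 64.483 mm


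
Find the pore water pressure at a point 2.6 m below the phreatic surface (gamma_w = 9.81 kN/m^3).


Using u = gamma_w * h_w
u = 9.81 * 2.6
u = 25.51 kPa


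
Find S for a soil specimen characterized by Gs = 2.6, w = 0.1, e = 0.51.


Result: 0.5098

Derivation:
Using S = Gs * w / e
S = 2.6 * 0.1 / 0.51
S = 0.5098


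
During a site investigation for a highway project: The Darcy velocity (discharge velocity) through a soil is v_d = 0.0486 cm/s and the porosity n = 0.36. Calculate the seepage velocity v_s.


Using v_s = v_d / n
v_s = 0.0486 / 0.36
v_s = 0.135 cm/s


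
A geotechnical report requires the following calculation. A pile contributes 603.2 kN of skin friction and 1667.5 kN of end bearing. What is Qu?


Result: 2270.7 kN

Derivation:
Using Qu = Qf + Qb
Qu = 603.2 + 1667.5
Qu = 2270.7 kN


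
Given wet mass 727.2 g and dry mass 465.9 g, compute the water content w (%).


Using w = (m_wet - m_dry) / m_dry * 100
m_wet - m_dry = 727.2 - 465.9 = 261.3 g
w = 261.3 / 465.9 * 100
w = 56.08 %


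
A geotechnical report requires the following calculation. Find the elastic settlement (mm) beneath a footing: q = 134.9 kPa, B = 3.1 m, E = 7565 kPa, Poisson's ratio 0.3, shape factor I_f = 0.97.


Using Se = q * B * (1 - nu^2) * I_f / E
1 - nu^2 = 1 - 0.3^2 = 0.91
Se = 134.9 * 3.1 * 0.91 * 0.97 / 7565
Se = 0.048795 m
Convert to mm: Se = 0.048795 * 1000 = 48.795 mm


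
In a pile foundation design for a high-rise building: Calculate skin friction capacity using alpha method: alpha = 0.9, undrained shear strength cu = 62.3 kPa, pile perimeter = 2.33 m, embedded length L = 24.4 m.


Using Qs = alpha * cu * perimeter * L
Qs = 0.9 * 62.3 * 2.33 * 24.4
Qs = 3187.69 kN


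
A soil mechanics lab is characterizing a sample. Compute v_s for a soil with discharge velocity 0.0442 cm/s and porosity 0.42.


Using v_s = v_d / n
v_s = 0.0442 / 0.42
v_s = 0.10524 cm/s


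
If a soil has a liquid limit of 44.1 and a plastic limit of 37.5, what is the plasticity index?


Using PI = LL - PL
PI = 44.1 - 37.5
PI = 6.6


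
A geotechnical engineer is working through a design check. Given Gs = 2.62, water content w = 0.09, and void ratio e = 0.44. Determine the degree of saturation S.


Result: 0.5359

Derivation:
Using S = Gs * w / e
S = 2.62 * 0.09 / 0.44
S = 0.5359


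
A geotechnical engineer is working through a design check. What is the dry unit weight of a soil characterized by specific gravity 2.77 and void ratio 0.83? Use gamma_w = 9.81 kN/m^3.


Using gamma_d = Gs * gamma_w / (1 + e)
gamma_d = 2.77 * 9.81 / (1 + 0.83)
gamma_d = 2.77 * 9.81 / 1.83
gamma_d = 14.849 kN/m^3


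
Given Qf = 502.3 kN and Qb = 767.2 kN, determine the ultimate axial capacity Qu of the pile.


Result: 1269.5 kN

Derivation:
Using Qu = Qf + Qb
Qu = 502.3 + 767.2
Qu = 1269.5 kN


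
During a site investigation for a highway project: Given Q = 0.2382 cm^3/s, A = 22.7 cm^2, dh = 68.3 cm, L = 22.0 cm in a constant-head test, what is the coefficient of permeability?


Result: 0.00338 cm/s

Derivation:
Compute hydraulic gradient:
i = dh / L = 68.3 / 22.0 = 3.10455
Then apply Darcy's law:
k = Q / (A * i)
k = 0.2382 / (22.7 * 3.10455)
k = 0.2382 / 70.4732
k = 0.00338 cm/s


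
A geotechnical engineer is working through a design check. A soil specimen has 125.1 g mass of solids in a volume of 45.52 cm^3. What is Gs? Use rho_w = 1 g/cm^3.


Result: 2.748

Derivation:
Using Gs = m_s / (V_s * rho_w)
Since rho_w = 1 g/cm^3:
Gs = 125.1 / 45.52
Gs = 2.748


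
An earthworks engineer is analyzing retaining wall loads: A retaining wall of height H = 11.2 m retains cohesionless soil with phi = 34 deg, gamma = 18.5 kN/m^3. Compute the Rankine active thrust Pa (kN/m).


Result: 328.04 kN/m

Derivation:
Compute active earth pressure coefficient:
Ka = tan^2(45 - phi/2) = tan^2(28.0) = 0.282715
Compute active force:
Pa = 0.5 * Ka * gamma * H^2
Pa = 0.5 * 0.282715 * 18.5 * 11.2^2
Pa = 328.04 kN/m


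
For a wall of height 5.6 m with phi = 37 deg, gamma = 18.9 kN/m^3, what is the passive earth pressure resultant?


Compute passive earth pressure coefficient:
Kp = tan^2(45 + phi/2) = tan^2(63.5) = 4.022791
Compute passive force:
Pp = 0.5 * Kp * gamma * H^2
Pp = 0.5 * 4.022791 * 18.9 * 5.6^2
Pp = 1192.16 kN/m


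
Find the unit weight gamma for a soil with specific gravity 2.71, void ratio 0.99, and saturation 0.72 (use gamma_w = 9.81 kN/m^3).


Using gamma = gamma_w * (Gs + S*e) / (1 + e)
Numerator: Gs + S*e = 2.71 + 0.72*0.99 = 3.4228
Denominator: 1 + e = 1 + 0.99 = 1.99
gamma = 9.81 * 3.4228 / 1.99
gamma = 16.873 kN/m^3


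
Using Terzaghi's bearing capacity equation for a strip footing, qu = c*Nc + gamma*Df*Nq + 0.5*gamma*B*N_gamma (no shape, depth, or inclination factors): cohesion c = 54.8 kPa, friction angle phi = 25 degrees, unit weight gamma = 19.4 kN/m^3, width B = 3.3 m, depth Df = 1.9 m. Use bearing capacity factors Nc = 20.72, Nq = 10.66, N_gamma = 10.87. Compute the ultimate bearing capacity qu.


Result: 1876.33 kPa

Derivation:
Compute qu = c*Nc + gamma*Df*Nq + 0.5*gamma*B*N_gamma
Term 1: 54.8 * 20.72 = 1135.456
Term 2: 19.4 * 1.9 * 10.66 = 392.9276
Term 3: 0.5 * 19.4 * 3.3 * 10.87 = 347.9487
qu = 1135.456 + 392.9276 + 347.9487
qu = 1876.33 kPa


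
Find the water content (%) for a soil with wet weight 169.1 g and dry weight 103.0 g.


Using w = (m_wet - m_dry) / m_dry * 100
m_wet - m_dry = 169.1 - 103.0 = 66.1 g
w = 66.1 / 103.0 * 100
w = 64.17 %


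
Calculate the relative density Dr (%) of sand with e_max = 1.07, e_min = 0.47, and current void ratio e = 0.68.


Using Dr = (e_max - e) / (e_max - e_min) * 100
e_max - e = 1.07 - 0.68 = 0.39
e_max - e_min = 1.07 - 0.47 = 0.6
Dr = 0.39 / 0.6 * 100
Dr = 65.0 %


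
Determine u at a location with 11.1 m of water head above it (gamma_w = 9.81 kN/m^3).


Using u = gamma_w * h_w
u = 9.81 * 11.1
u = 108.89 kPa


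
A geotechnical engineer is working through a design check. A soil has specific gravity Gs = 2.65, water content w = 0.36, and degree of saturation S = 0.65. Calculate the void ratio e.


Using the relation e = Gs * w / S
e = 2.65 * 0.36 / 0.65
e = 1.4677


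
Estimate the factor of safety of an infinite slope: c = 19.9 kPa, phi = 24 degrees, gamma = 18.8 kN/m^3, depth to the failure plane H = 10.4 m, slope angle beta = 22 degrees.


Using Fs = c / (gamma*H*sin(beta)*cos(beta)) + tan(phi)/tan(beta)
Cohesion contribution = 19.9 / (18.8*10.4*sin(22)*cos(22))
Cohesion contribution = 0.293036
Friction contribution = tan(24)/tan(22) = 1.10198
Fs = 0.293036 + 1.10198
Fs = 1.395


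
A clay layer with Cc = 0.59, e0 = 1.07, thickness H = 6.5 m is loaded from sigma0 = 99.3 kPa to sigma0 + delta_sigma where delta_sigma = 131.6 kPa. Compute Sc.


Using Sc = Cc * H / (1 + e0) * log10((sigma0 + delta_sigma) / sigma0)
Stress ratio = (99.3 + 131.6) / 99.3 = 2.32528
log10(2.32528) = 0.366475
Cc * H / (1 + e0) = 0.59 * 6.5 / (1 + 1.07) = 1.85266
Sc = 1.85266 * 0.366475
Sc = 0.679 m


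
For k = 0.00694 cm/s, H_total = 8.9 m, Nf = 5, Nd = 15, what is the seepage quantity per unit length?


Convert k to m/s for unit consistency with H:
k = 0.00694 cm/s = 0.00694 / 100 m/s = 6.94e-05 m/s
Using q = k * H * Nf / Nd
Nf / Nd = 5 / 15 = 0.3333
q = 6.94e-05 * 8.9 * 0.3333
q = 0.0002059 m^3/s per m


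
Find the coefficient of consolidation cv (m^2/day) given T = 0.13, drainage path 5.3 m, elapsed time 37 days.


Using cv = T * H_dr^2 / t
H_dr^2 = 5.3^2 = 28.09
cv = 0.13 * 28.09 / 37
cv = 0.09869 m^2/day


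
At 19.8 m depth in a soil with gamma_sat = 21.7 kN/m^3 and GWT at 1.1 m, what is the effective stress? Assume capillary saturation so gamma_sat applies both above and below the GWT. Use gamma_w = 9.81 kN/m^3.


Result: 246.21 kPa

Derivation:
Total stress = gamma_sat * depth
sigma = 21.7 * 19.8 = 429.66 kPa
Pore water pressure u = gamma_w * (depth - d_wt)
u = 9.81 * (19.8 - 1.1) = 183.447 kPa
Effective stress = sigma - u
sigma' = 429.66 - 183.447 = 246.21 kPa


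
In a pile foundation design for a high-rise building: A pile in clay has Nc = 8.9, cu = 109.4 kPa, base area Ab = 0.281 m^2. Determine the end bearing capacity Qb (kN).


Using Qb = Nc * cu * Ab
Qb = 8.9 * 109.4 * 0.281
Qb = 273.6 kN


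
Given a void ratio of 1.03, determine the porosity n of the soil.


Using the relation n = e / (1 + e)
n = 1.03 / (1 + 1.03)
n = 1.03 / 2.03
n = 0.5074


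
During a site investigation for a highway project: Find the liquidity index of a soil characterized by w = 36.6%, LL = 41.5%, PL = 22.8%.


First compute the plasticity index:
PI = LL - PL = 41.5 - 22.8 = 18.7
Then compute the liquidity index:
LI = (w - PL) / PI
LI = (36.6 - 22.8) / 18.7
LI = 0.738


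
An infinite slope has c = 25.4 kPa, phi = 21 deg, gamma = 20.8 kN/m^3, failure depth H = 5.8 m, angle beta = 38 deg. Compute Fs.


Using Fs = c / (gamma*H*sin(beta)*cos(beta)) + tan(phi)/tan(beta)
Cohesion contribution = 25.4 / (20.8*5.8*sin(38)*cos(38))
Cohesion contribution = 0.433979
Friction contribution = tan(21)/tan(38) = 0.491324
Fs = 0.433979 + 0.491324
Fs = 0.925


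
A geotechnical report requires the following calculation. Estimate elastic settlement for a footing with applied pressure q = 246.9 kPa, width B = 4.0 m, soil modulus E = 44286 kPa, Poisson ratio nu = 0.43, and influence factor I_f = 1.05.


Using Se = q * B * (1 - nu^2) * I_f / E
1 - nu^2 = 1 - 0.43^2 = 0.8151
Se = 246.9 * 4.0 * 0.8151 * 1.05 / 44286
Se = 0.019086 m
Convert to mm: Se = 0.019086 * 1000 = 19.086 mm


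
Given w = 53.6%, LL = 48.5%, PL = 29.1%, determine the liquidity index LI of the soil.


Result: 1.263

Derivation:
First compute the plasticity index:
PI = LL - PL = 48.5 - 29.1 = 19.4
Then compute the liquidity index:
LI = (w - PL) / PI
LI = (53.6 - 29.1) / 19.4
LI = 1.263


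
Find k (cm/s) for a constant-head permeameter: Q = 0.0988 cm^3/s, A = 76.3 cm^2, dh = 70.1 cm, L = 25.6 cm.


Compute hydraulic gradient:
i = dh / L = 70.1 / 25.6 = 2.73828
Then apply Darcy's law:
k = Q / (A * i)
k = 0.0988 / (76.3 * 2.73828)
k = 0.0988 / 208.931
k = 0.000473 cm/s


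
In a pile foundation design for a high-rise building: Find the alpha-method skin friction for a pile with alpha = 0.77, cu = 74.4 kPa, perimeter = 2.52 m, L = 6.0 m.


Result: 866.19 kN

Derivation:
Using Qs = alpha * cu * perimeter * L
Qs = 0.77 * 74.4 * 2.52 * 6.0
Qs = 866.19 kN


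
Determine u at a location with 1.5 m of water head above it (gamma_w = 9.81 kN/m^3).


Using u = gamma_w * h_w
u = 9.81 * 1.5
u = 14.71 kPa


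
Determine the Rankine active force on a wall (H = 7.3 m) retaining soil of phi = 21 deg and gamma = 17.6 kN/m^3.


Compute active earth pressure coefficient:
Ka = tan^2(45 - phi/2) = tan^2(34.5) = 0.472355
Compute active force:
Pa = 0.5 * Ka * gamma * H^2
Pa = 0.5 * 0.472355 * 17.6 * 7.3^2
Pa = 221.51 kN/m


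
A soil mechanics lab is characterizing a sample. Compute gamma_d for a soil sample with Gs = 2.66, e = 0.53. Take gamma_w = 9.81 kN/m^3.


Using gamma_d = Gs * gamma_w / (1 + e)
gamma_d = 2.66 * 9.81 / (1 + 0.53)
gamma_d = 2.66 * 9.81 / 1.53
gamma_d = 17.055 kN/m^3


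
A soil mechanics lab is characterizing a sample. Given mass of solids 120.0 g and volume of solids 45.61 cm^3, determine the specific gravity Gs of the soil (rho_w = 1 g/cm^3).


Using Gs = m_s / (V_s * rho_w)
Since rho_w = 1 g/cm^3:
Gs = 120.0 / 45.61
Gs = 2.631


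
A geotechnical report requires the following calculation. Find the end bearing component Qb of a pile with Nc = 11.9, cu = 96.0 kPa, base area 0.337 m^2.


Result: 384.99 kN

Derivation:
Using Qb = Nc * cu * Ab
Qb = 11.9 * 96.0 * 0.337
Qb = 384.99 kN


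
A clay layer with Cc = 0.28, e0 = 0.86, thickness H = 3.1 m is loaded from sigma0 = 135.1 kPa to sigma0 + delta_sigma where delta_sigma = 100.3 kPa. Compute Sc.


Using Sc = Cc * H / (1 + e0) * log10((sigma0 + delta_sigma) / sigma0)
Stress ratio = (135.1 + 100.3) / 135.1 = 1.74241
log10(1.74241) = 0.241151
Cc * H / (1 + e0) = 0.28 * 3.1 / (1 + 0.86) = 0.466667
Sc = 0.466667 * 0.241151
Sc = 0.1125 m


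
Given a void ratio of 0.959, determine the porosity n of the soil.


Using the relation n = e / (1 + e)
n = 0.959 / (1 + 0.959)
n = 0.959 / 1.959
n = 0.4895


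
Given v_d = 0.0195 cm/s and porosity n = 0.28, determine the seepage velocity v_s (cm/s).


Result: 0.06964 cm/s

Derivation:
Using v_s = v_d / n
v_s = 0.0195 / 0.28
v_s = 0.06964 cm/s


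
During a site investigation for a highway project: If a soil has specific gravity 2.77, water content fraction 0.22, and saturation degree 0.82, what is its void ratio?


Using the relation e = Gs * w / S
e = 2.77 * 0.22 / 0.82
e = 0.7432


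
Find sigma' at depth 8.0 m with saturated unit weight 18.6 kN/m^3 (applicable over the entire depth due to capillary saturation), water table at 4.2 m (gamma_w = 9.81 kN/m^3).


Total stress = gamma_sat * depth
sigma = 18.6 * 8.0 = 148.8 kPa
Pore water pressure u = gamma_w * (depth - d_wt)
u = 9.81 * (8.0 - 4.2) = 37.278 kPa
Effective stress = sigma - u
sigma' = 148.8 - 37.278 = 111.52 kPa


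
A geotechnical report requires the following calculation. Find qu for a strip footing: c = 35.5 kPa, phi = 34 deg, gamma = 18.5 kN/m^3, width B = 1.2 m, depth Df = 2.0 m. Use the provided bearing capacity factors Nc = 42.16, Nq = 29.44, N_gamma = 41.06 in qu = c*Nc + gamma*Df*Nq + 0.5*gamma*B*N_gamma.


Result: 3041.73 kPa

Derivation:
Compute qu = c*Nc + gamma*Df*Nq + 0.5*gamma*B*N_gamma
Term 1: 35.5 * 42.16 = 1496.68
Term 2: 18.5 * 2.0 * 29.44 = 1089.28
Term 3: 0.5 * 18.5 * 1.2 * 41.06 = 455.766
qu = 1496.68 + 1089.28 + 455.766
qu = 3041.73 kPa


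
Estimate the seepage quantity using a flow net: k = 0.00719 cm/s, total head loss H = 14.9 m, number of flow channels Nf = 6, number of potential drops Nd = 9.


Convert k to m/s for unit consistency with H:
k = 0.00719 cm/s = 0.00719 / 100 m/s = 7.19e-05 m/s
Using q = k * H * Nf / Nd
Nf / Nd = 6 / 9 = 0.6667
q = 7.19e-05 * 14.9 * 0.6667
q = 0.0007142 m^3/s per m


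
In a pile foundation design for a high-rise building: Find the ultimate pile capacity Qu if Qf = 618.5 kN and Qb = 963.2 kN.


Using Qu = Qf + Qb
Qu = 618.5 + 963.2
Qu = 1581.7 kN


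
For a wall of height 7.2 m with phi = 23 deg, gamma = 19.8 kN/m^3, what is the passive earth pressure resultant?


Result: 1171.48 kN/m

Derivation:
Compute passive earth pressure coefficient:
Kp = tan^2(45 + phi/2) = tan^2(56.5) = 2.282623
Compute passive force:
Pp = 0.5 * Kp * gamma * H^2
Pp = 0.5 * 2.282623 * 19.8 * 7.2^2
Pp = 1171.48 kN/m


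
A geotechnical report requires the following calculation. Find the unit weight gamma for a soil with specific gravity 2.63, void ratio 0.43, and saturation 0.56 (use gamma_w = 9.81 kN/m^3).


Using gamma = gamma_w * (Gs + S*e) / (1 + e)
Numerator: Gs + S*e = 2.63 + 0.56*0.43 = 2.8708
Denominator: 1 + e = 1 + 0.43 = 1.43
gamma = 9.81 * 2.8708 / 1.43
gamma = 19.694 kN/m^3


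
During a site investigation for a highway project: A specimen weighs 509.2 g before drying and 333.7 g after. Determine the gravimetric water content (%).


Result: 52.59 %

Derivation:
Using w = (m_wet - m_dry) / m_dry * 100
m_wet - m_dry = 509.2 - 333.7 = 175.5 g
w = 175.5 / 333.7 * 100
w = 52.59 %


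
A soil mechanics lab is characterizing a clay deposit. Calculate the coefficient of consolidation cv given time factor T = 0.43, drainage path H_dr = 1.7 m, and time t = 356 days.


Using cv = T * H_dr^2 / t
H_dr^2 = 1.7^2 = 2.89
cv = 0.43 * 2.89 / 356
cv = 0.00349 m^2/day


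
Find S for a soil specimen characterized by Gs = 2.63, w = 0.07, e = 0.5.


Using S = Gs * w / e
S = 2.63 * 0.07 / 0.5
S = 0.3682


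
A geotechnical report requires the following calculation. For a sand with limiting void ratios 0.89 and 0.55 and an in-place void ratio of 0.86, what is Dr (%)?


Using Dr = (e_max - e) / (e_max - e_min) * 100
e_max - e = 0.89 - 0.86 = 0.03
e_max - e_min = 0.89 - 0.55 = 0.34
Dr = 0.03 / 0.34 * 100
Dr = 8.82 %


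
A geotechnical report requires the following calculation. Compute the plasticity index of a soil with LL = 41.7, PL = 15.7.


Using PI = LL - PL
PI = 41.7 - 15.7
PI = 26.0


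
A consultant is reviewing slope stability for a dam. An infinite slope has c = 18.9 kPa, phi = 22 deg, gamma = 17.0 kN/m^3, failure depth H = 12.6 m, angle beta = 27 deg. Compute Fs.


Using Fs = c / (gamma*H*sin(beta)*cos(beta)) + tan(phi)/tan(beta)
Cohesion contribution = 18.9 / (17.0*12.6*sin(27)*cos(27))
Cohesion contribution = 0.21813
Friction contribution = tan(22)/tan(27) = 0.792946
Fs = 0.21813 + 0.792946
Fs = 1.011


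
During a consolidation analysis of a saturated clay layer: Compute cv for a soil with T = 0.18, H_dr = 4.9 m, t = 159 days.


Using cv = T * H_dr^2 / t
H_dr^2 = 4.9^2 = 24.01
cv = 0.18 * 24.01 / 159
cv = 0.02718 m^2/day


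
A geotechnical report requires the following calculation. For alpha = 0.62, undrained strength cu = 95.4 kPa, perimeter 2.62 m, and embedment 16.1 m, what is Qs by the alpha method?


Using Qs = alpha * cu * perimeter * L
Qs = 0.62 * 95.4 * 2.62 * 16.1
Qs = 2494.98 kN


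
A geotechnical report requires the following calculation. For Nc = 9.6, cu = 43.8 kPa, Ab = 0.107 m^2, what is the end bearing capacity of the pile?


Using Qb = Nc * cu * Ab
Qb = 9.6 * 43.8 * 0.107
Qb = 44.99 kN


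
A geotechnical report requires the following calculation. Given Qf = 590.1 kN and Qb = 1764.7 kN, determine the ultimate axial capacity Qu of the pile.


Using Qu = Qf + Qb
Qu = 590.1 + 1764.7
Qu = 2354.8 kN


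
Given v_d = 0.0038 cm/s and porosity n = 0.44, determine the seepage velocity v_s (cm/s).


Result: 0.00864 cm/s

Derivation:
Using v_s = v_d / n
v_s = 0.0038 / 0.44
v_s = 0.00864 cm/s


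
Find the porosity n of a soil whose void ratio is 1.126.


Using the relation n = e / (1 + e)
n = 1.126 / (1 + 1.126)
n = 1.126 / 2.126
n = 0.5296


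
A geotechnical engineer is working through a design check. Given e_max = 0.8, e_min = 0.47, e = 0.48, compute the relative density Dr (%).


Using Dr = (e_max - e) / (e_max - e_min) * 100
e_max - e = 0.8 - 0.48 = 0.32
e_max - e_min = 0.8 - 0.47 = 0.33
Dr = 0.32 / 0.33 * 100
Dr = 96.97 %


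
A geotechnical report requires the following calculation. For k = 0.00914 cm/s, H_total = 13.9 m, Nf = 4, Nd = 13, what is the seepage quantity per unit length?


Convert k to m/s for unit consistency with H:
k = 0.00914 cm/s = 0.00914 / 100 m/s = 9.14e-05 m/s
Using q = k * H * Nf / Nd
Nf / Nd = 4 / 13 = 0.3077
q = 9.14e-05 * 13.9 * 0.3077
q = 0.0003909 m^3/s per m


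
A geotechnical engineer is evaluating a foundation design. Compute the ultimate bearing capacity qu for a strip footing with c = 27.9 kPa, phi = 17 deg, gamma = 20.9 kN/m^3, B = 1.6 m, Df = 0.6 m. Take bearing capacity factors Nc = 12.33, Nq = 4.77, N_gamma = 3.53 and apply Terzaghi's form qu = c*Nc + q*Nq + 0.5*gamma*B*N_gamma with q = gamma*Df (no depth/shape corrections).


Compute qu = c*Nc + gamma*Df*Nq + 0.5*gamma*B*N_gamma
Term 1: 27.9 * 12.33 = 344.007
Term 2: 20.9 * 0.6 * 4.77 = 59.8158
Term 3: 0.5 * 20.9 * 1.6 * 3.53 = 59.0216
qu = 344.007 + 59.8158 + 59.0216
qu = 462.84 kPa


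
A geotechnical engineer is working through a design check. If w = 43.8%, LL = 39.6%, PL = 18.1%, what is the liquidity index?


Result: 1.195

Derivation:
First compute the plasticity index:
PI = LL - PL = 39.6 - 18.1 = 21.5
Then compute the liquidity index:
LI = (w - PL) / PI
LI = (43.8 - 18.1) / 21.5
LI = 1.195


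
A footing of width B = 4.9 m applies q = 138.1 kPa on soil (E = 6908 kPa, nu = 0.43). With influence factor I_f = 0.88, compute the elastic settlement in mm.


Result: 70.264 mm

Derivation:
Using Se = q * B * (1 - nu^2) * I_f / E
1 - nu^2 = 1 - 0.43^2 = 0.8151
Se = 138.1 * 4.9 * 0.8151 * 0.88 / 6908
Se = 0.070264 m
Convert to mm: Se = 0.070264 * 1000 = 70.264 mm


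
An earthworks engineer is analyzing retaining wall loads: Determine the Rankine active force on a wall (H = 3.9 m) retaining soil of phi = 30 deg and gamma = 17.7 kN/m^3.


Compute active earth pressure coefficient:
Ka = tan^2(45 - phi/2) = tan^2(30.0) = 0.333333
Compute active force:
Pa = 0.5 * Ka * gamma * H^2
Pa = 0.5 * 0.333333 * 17.7 * 3.9^2
Pa = 44.87 kN/m


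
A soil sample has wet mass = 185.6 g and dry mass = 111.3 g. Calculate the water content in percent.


Using w = (m_wet - m_dry) / m_dry * 100
m_wet - m_dry = 185.6 - 111.3 = 74.3 g
w = 74.3 / 111.3 * 100
w = 66.76 %


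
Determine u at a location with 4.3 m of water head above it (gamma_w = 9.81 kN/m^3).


Using u = gamma_w * h_w
u = 9.81 * 4.3
u = 42.18 kPa


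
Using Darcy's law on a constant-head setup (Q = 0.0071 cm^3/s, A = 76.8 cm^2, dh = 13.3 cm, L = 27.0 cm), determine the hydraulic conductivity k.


Result: 0.000188 cm/s

Derivation:
Compute hydraulic gradient:
i = dh / L = 13.3 / 27.0 = 0.492593
Then apply Darcy's law:
k = Q / (A * i)
k = 0.0071 / (76.8 * 0.492593)
k = 0.0071 / 37.8311
k = 0.000188 cm/s


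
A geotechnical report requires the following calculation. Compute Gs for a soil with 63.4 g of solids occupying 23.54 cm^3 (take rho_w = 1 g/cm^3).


Using Gs = m_s / (V_s * rho_w)
Since rho_w = 1 g/cm^3:
Gs = 63.4 / 23.54
Gs = 2.693


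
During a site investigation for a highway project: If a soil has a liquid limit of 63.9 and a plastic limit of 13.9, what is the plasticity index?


Using PI = LL - PL
PI = 63.9 - 13.9
PI = 50.0


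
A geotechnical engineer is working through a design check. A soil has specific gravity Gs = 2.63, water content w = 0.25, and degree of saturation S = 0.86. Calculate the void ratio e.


Using the relation e = Gs * w / S
e = 2.63 * 0.25 / 0.86
e = 0.7645


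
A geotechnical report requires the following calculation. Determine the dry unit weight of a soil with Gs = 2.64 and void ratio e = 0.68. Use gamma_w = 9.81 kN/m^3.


Using gamma_d = Gs * gamma_w / (1 + e)
gamma_d = 2.64 * 9.81 / (1 + 0.68)
gamma_d = 2.64 * 9.81 / 1.68
gamma_d = 15.416 kN/m^3


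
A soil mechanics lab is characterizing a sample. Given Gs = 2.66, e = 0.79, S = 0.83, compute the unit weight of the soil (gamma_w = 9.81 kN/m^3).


Result: 18.172 kN/m^3

Derivation:
Using gamma = gamma_w * (Gs + S*e) / (1 + e)
Numerator: Gs + S*e = 2.66 + 0.83*0.79 = 3.3157
Denominator: 1 + e = 1 + 0.79 = 1.79
gamma = 9.81 * 3.3157 / 1.79
gamma = 18.172 kN/m^3


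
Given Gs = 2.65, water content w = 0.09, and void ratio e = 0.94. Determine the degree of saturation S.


Using S = Gs * w / e
S = 2.65 * 0.09 / 0.94
S = 0.2537


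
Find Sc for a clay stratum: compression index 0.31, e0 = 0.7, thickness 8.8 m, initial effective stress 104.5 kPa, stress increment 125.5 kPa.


Using Sc = Cc * H / (1 + e0) * log10((sigma0 + delta_sigma) / sigma0)
Stress ratio = (104.5 + 125.5) / 104.5 = 2.20096
log10(2.20096) = 0.342612
Cc * H / (1 + e0) = 0.31 * 8.8 / (1 + 0.7) = 1.60471
Sc = 1.60471 * 0.342612
Sc = 0.5498 m


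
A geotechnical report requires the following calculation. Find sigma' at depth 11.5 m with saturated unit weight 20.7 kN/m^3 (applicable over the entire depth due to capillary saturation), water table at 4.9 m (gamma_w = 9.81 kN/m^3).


Total stress = gamma_sat * depth
sigma = 20.7 * 11.5 = 238.05 kPa
Pore water pressure u = gamma_w * (depth - d_wt)
u = 9.81 * (11.5 - 4.9) = 64.746 kPa
Effective stress = sigma - u
sigma' = 238.05 - 64.746 = 173.3 kPa


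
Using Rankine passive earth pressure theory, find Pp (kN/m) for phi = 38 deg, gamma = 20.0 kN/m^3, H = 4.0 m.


Compute passive earth pressure coefficient:
Kp = tan^2(45 + phi/2) = tan^2(64.0) = 4.203746
Compute passive force:
Pp = 0.5 * Kp * gamma * H^2
Pp = 0.5 * 4.203746 * 20.0 * 4.0^2
Pp = 672.6 kN/m


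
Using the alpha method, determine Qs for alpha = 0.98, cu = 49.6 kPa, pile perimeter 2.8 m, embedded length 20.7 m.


Using Qs = alpha * cu * perimeter * L
Qs = 0.98 * 49.6 * 2.8 * 20.7
Qs = 2817.32 kN


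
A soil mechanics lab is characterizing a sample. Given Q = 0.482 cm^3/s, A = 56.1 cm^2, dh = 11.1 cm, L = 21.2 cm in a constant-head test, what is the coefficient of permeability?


Compute hydraulic gradient:
i = dh / L = 11.1 / 21.2 = 0.523585
Then apply Darcy's law:
k = Q / (A * i)
k = 0.482 / (56.1 * 0.523585)
k = 0.482 / 29.3731
k = 0.01641 cm/s


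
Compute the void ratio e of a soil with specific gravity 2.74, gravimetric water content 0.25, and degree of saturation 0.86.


Using the relation e = Gs * w / S
e = 2.74 * 0.25 / 0.86
e = 0.7965


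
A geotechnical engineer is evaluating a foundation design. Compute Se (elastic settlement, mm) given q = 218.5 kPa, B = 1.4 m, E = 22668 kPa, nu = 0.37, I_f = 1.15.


Using Se = q * B * (1 - nu^2) * I_f / E
1 - nu^2 = 1 - 0.37^2 = 0.8631
Se = 218.5 * 1.4 * 0.8631 * 1.15 / 22668
Se = 0.013394 m
Convert to mm: Se = 0.013394 * 1000 = 13.394 mm


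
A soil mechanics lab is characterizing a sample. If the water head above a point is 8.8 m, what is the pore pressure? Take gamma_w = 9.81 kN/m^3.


Using u = gamma_w * h_w
u = 9.81 * 8.8
u = 86.33 kPa


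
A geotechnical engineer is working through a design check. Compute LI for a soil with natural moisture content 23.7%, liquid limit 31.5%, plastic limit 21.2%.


First compute the plasticity index:
PI = LL - PL = 31.5 - 21.2 = 10.3
Then compute the liquidity index:
LI = (w - PL) / PI
LI = (23.7 - 21.2) / 10.3
LI = 0.243


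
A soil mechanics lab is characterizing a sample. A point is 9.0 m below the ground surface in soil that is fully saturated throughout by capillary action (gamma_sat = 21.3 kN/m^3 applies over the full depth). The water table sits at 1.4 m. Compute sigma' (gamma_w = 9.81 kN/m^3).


Total stress = gamma_sat * depth
sigma = 21.3 * 9.0 = 191.7 kPa
Pore water pressure u = gamma_w * (depth - d_wt)
u = 9.81 * (9.0 - 1.4) = 74.556 kPa
Effective stress = sigma - u
sigma' = 191.7 - 74.556 = 117.14 kPa


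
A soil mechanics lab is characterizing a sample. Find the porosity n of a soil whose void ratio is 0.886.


Using the relation n = e / (1 + e)
n = 0.886 / (1 + 0.886)
n = 0.886 / 1.886
n = 0.4698


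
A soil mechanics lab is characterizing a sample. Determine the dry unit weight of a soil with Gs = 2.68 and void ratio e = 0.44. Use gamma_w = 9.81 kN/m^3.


Result: 18.258 kN/m^3

Derivation:
Using gamma_d = Gs * gamma_w / (1 + e)
gamma_d = 2.68 * 9.81 / (1 + 0.44)
gamma_d = 2.68 * 9.81 / 1.44
gamma_d = 18.258 kN/m^3


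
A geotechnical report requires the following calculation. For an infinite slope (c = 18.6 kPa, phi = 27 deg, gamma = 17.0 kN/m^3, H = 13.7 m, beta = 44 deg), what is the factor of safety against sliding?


Using Fs = c / (gamma*H*sin(beta)*cos(beta)) + tan(phi)/tan(beta)
Cohesion contribution = 18.6 / (17.0*13.7*sin(44)*cos(44))
Cohesion contribution = 0.159823
Friction contribution = tan(27)/tan(44) = 0.527629
Fs = 0.159823 + 0.527629
Fs = 0.687


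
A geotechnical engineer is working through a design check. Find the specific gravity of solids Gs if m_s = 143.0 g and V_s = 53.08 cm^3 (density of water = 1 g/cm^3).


Result: 2.694

Derivation:
Using Gs = m_s / (V_s * rho_w)
Since rho_w = 1 g/cm^3:
Gs = 143.0 / 53.08
Gs = 2.694


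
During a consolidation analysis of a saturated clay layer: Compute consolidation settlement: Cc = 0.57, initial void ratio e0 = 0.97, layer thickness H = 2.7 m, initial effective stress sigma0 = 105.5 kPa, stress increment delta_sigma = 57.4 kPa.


Using Sc = Cc * H / (1 + e0) * log10((sigma0 + delta_sigma) / sigma0)
Stress ratio = (105.5 + 57.4) / 105.5 = 1.54408
log10(1.54408) = 0.188669
Cc * H / (1 + e0) = 0.57 * 2.7 / (1 + 0.97) = 0.781218
Sc = 0.781218 * 0.188669
Sc = 0.1474 m


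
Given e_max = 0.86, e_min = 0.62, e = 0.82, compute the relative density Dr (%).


Using Dr = (e_max - e) / (e_max - e_min) * 100
e_max - e = 0.86 - 0.82 = 0.04
e_max - e_min = 0.86 - 0.62 = 0.24
Dr = 0.04 / 0.24 * 100
Dr = 16.67 %


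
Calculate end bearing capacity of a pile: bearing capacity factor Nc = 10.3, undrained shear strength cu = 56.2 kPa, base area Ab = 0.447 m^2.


Using Qb = Nc * cu * Ab
Qb = 10.3 * 56.2 * 0.447
Qb = 258.75 kN


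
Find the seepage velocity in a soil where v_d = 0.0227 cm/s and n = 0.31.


Using v_s = v_d / n
v_s = 0.0227 / 0.31
v_s = 0.07323 cm/s


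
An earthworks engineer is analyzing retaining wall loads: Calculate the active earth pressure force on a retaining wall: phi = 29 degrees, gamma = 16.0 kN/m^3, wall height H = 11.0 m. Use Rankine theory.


Result: 335.87 kN/m

Derivation:
Compute active earth pressure coefficient:
Ka = tan^2(45 - phi/2) = tan^2(30.5) = 0.346974
Compute active force:
Pa = 0.5 * Ka * gamma * H^2
Pa = 0.5 * 0.346974 * 16.0 * 11.0^2
Pa = 335.87 kN/m


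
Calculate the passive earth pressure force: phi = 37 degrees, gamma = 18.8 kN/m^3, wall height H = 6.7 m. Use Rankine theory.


Result: 1697.48 kN/m

Derivation:
Compute passive earth pressure coefficient:
Kp = tan^2(45 + phi/2) = tan^2(63.5) = 4.022791
Compute passive force:
Pp = 0.5 * Kp * gamma * H^2
Pp = 0.5 * 4.022791 * 18.8 * 6.7^2
Pp = 1697.48 kN/m


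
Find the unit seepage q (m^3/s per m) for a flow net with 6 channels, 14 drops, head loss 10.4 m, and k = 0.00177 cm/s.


Result: 7.889e-05 m^3/s per m

Derivation:
Convert k to m/s for unit consistency with H:
k = 0.00177 cm/s = 0.00177 / 100 m/s = 1.77e-05 m/s
Using q = k * H * Nf / Nd
Nf / Nd = 6 / 14 = 0.4286
q = 1.77e-05 * 10.4 * 0.4286
q = 7.889e-05 m^3/s per m


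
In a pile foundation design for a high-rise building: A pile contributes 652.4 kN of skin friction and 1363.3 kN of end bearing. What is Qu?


Result: 2015.7 kN

Derivation:
Using Qu = Qf + Qb
Qu = 652.4 + 1363.3
Qu = 2015.7 kN


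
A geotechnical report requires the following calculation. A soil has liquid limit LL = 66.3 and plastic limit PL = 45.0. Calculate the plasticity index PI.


Result: 21.3

Derivation:
Using PI = LL - PL
PI = 66.3 - 45.0
PI = 21.3


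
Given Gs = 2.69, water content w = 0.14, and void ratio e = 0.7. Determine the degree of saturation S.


Using S = Gs * w / e
S = 2.69 * 0.14 / 0.7
S = 0.538


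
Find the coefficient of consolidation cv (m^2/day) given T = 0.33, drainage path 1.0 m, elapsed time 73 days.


Result: 0.00452 m^2/day

Derivation:
Using cv = T * H_dr^2 / t
H_dr^2 = 1.0^2 = 1.0
cv = 0.33 * 1.0 / 73
cv = 0.00452 m^2/day


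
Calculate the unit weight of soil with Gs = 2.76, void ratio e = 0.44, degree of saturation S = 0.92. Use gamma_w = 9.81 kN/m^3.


Result: 21.56 kN/m^3

Derivation:
Using gamma = gamma_w * (Gs + S*e) / (1 + e)
Numerator: Gs + S*e = 2.76 + 0.92*0.44 = 3.1648
Denominator: 1 + e = 1 + 0.44 = 1.44
gamma = 9.81 * 3.1648 / 1.44
gamma = 21.56 kN/m^3


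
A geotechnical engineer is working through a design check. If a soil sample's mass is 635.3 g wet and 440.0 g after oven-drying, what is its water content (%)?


Using w = (m_wet - m_dry) / m_dry * 100
m_wet - m_dry = 635.3 - 440.0 = 195.3 g
w = 195.3 / 440.0 * 100
w = 44.39 %


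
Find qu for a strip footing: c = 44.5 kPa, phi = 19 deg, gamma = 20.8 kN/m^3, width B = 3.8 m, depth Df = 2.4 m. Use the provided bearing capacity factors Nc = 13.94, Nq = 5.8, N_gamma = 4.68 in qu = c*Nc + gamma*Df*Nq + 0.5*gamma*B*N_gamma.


Result: 1094.82 kPa

Derivation:
Compute qu = c*Nc + gamma*Df*Nq + 0.5*gamma*B*N_gamma
Term 1: 44.5 * 13.94 = 620.33
Term 2: 20.8 * 2.4 * 5.8 = 289.536
Term 3: 0.5 * 20.8 * 3.8 * 4.68 = 184.9536
qu = 620.33 + 289.536 + 184.9536
qu = 1094.82 kPa


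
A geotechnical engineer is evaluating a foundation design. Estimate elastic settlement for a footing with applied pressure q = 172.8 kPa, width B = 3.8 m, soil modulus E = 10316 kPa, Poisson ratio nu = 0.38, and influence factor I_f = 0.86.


Using Se = q * B * (1 - nu^2) * I_f / E
1 - nu^2 = 1 - 0.38^2 = 0.8556
Se = 172.8 * 3.8 * 0.8556 * 0.86 / 10316
Se = 0.046837 m
Convert to mm: Se = 0.046837 * 1000 = 46.837 mm


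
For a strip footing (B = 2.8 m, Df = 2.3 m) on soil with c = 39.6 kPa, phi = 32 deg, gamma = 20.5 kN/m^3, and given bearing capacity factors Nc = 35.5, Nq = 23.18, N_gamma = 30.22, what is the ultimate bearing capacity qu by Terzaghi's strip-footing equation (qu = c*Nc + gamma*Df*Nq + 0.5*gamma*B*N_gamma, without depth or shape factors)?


Compute qu = c*Nc + gamma*Df*Nq + 0.5*gamma*B*N_gamma
Term 1: 39.6 * 35.5 = 1405.8
Term 2: 20.5 * 2.3 * 23.18 = 1092.937
Term 3: 0.5 * 20.5 * 2.8 * 30.22 = 867.314
qu = 1405.8 + 1092.937 + 867.314
qu = 3366.05 kPa


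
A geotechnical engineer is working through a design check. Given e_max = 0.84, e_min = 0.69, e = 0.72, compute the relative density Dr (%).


Using Dr = (e_max - e) / (e_max - e_min) * 100
e_max - e = 0.84 - 0.72 = 0.12
e_max - e_min = 0.84 - 0.69 = 0.15
Dr = 0.12 / 0.15 * 100
Dr = 80.0 %


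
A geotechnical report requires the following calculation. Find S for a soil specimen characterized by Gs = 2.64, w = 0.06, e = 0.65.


Using S = Gs * w / e
S = 2.64 * 0.06 / 0.65
S = 0.2437


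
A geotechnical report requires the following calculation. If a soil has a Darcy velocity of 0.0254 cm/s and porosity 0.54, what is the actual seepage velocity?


Using v_s = v_d / n
v_s = 0.0254 / 0.54
v_s = 0.04704 cm/s
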